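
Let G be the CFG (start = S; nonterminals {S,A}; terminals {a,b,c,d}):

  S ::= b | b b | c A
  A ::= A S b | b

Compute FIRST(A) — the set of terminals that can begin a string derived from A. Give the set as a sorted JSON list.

FIRST iteration:
[1]
  A via A→b: +{b}
  S via S→b: +{b}
  S via S→c A: +{c}
  FIRST(S)={b,c}  FIRST(A)={b}
[2] — fixpoint
  FIRST(S)={b,c}  FIRST(A)={b}

FIRST(A) = ["b"]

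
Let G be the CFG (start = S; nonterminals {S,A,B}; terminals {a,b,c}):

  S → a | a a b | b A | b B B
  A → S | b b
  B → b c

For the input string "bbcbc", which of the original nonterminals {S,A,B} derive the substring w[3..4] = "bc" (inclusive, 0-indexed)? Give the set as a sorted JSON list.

CNF form of G:
  S -> T0 X5 | T1 A | T1 X6 | a
  A -> T0 X3 | T1 A | T1 T1 | T1 X4 | a
  B -> T1 T2
  T0 -> a
  T1 -> b
  T2 -> c
  X3 -> T0 T1
  X4 -> B B
  X5 -> T0 T1
  X6 -> B B

CYK table (by increasing span) — only the sub-triangle for w[3..4]:
  [3..3]={T1}  "b"  orig:{}
  [4..4]={T2}  "c"  orig:{}
  [3..4]={B}  "bc"

Original NTs in T[3,4] deriving "bc": ["B"]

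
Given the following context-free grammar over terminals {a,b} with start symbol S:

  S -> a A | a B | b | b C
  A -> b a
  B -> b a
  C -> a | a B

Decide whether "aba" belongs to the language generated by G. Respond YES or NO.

CNF form of G:
  S -> T0 C | T1 A | T1 B | b
  A -> T0 T1
  B -> T0 T1
  C -> T1 B | a
  T0 -> b
  T1 -> a

CYK fill:
  cell(0,0) a: {C,T1}  orig:{C}
  cell(1,1) b: {S,T0}  orig:{S}
  cell(2,2) a: {C,T1}  orig:{C}
  cell(0,1) ab: ∅
  cell(1,2) ba: {A,B,S}
  cell(0,2) aba: {C,S}

S ∈ T[0,2] ⇒ YES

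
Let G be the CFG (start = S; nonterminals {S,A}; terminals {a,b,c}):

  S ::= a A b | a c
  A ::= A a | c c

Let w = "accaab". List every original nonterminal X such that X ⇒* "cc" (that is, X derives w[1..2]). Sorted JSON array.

CNF form of G:
  S -> T0 T1 | T0 X3
  A -> A T0 | T1 T1
  T0 -> a
  T1 -> c
  T2 -> b
  X3 -> A T2

CYK table (by increasing span) (cells [i..j] with 1 ≤ i ≤ j ≤ 2 only):
  [1..1]={T1}  "c"  orig:{}
  [2..2]={T1}  "c"  orig:{}
  [1..2]={A}  "cc"

Original NTs in T[1,2] deriving "cc": ["A"]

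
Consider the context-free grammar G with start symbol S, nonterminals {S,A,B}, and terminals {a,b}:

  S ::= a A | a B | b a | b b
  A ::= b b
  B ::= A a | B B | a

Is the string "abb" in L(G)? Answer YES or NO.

CNF form of G:
  S -> T0 T0 | T0 T1 | T1 A | T1 B
  A -> T0 T0
  B -> A T1 | B B | a
  T0 -> b
  T1 -> a

CYK table (by increasing span):
  cell(0,0) a: {B,T1}  orig:{B}
  cell(1,1) b: {T0}  orig:{}
  cell(2,2) b: {T0}  orig:{}
  cell(0,1) ab: ∅
  cell(1,2) bb: {A,S}
  cell(0,2) abb: {S}

S ∈ T[0,2] ⇒ YES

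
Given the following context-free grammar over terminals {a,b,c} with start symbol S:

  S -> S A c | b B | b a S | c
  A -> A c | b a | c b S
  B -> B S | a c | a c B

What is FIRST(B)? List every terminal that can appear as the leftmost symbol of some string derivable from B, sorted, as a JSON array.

FIRST iteration:
[1]
  A via A→b a: +{b}
  A via A→c b S: +{c}
  B via B→a c: +{a}
  S via S→b B: +{b}
  S via S→c: +{c}
  FIRST[S]={b,c}  FIRST[A]={b,c}  FIRST[B]={a}
[2] (no change)
  FIRST[S]={b,c}  FIRST[A]={b,c}  FIRST[B]={a}

FIRST(B) = ["a"]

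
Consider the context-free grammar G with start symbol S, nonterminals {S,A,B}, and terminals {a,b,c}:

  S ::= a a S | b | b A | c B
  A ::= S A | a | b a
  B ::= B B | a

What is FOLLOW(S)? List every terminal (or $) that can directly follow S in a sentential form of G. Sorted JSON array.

FIRST sets, iterate to fixpoint:
round 1:
  A via A→a: +{a}
  A via A→b a: +{b}
  B via B→a: +{a}
  S via S→a a S: +{a}
  S via S→b: +{b}
  S via S→c B: +{c}
  S: {a,b,c}  A: {a,b}  B: {a}
round 2:
  A via A→S A: +{c}
  S: {a,b,c}  A: {a,b,c}  B: {a}
round 3: (stable)
  S: {a,b,c}  A: {a,b,c}  B: {a}

FOLLOW sets:
seed FOLLOW(S) with $
iter 1:
  A→S A: FOLLOW(S) ⊇ FIRST(A) = {a,b,c}; new: +{a,b,c}
  B→B B: FOLLOW(B) ⊇ FIRST(B) = {a}; new: +{a}
  S→b A: FOLLOW(A) ⊇ FOLLOW(S) ⊇ {$,a,b,c}; new: +{$,a,b,c}
  S→c B: FOLLOW(B) ⊇ FOLLOW(S) ⊇ {$,a,b,c}; new: +{$,b,c}
  FOLLOW[S]={$,a,b,c}  FOLLOW[A]={$,a,b,c}  FOLLOW[B]={$,a,b,c}
iter 2: done
  FOLLOW[S]={$,a,b,c}  FOLLOW[A]={$,a,b,c}  FOLLOW[B]={$,a,b,c}

FOLLOW(S) = ["$", "a", "b", "c"]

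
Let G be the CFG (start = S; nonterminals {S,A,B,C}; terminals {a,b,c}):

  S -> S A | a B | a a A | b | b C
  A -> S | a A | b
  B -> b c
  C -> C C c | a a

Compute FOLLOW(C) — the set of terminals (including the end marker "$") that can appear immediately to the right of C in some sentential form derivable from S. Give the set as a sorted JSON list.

FIRST iteration:
iter 1:
  A via A→a A: +{a}
  A via A→b: +{b}
  B via B→b c: +{b}
  C via C→a a: +{a}
  S via S→a B: +{a}
  S via S→b: +{b}
  S: {a,b}  A: {a,b}  B: {b}  C: {a}
iter 2: — fixpoint
  S: {a,b}  A: {a,b}  B: {b}  C: {a}

FOLLOW sets:
FOLLOW(S) := {$}
iter 1:
  C→C C c: FOLLOW(C) ⊇ FIRST(C) = {a}; new: +{a}
  C→C C c: FOLLOW(C) ⊇ FIRST(c) = {c}; new: +{c}
  S→S A: FOLLOW(S) ⊇ FIRST(A) = {a,b}; new: +{a,b}
  S→S A: FOLLOW(A) ⊇ FOLLOW(S) ⊇ {$,a,b}; new: +{$,a,b}
  S→a B: FOLLOW(B) ⊇ FOLLOW(S) ⊇ {$,a,b}; new: +{$,a,b}
  S→b C: FOLLOW(C) ⊇ FOLLOW(S) ⊇ {$,a,b}; new: +{$,b}
  FOLLOW(S)={$,a,b}  FOLLOW(A)={$,a,b}  FOLLOW(B)={$,a,b}  FOLLOW(C)={$,a,b,c}
iter 2: (no change)
  FOLLOW(S)={$,a,b}  FOLLOW(A)={$,a,b}  FOLLOW(B)={$,a,b}  FOLLOW(C)={$,a,b,c}

FOLLOW(C) = ["$", "a", "b", "c"]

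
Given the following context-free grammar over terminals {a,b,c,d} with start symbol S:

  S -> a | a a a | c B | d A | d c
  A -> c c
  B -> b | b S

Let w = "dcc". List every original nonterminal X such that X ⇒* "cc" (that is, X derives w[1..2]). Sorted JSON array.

CNF form of G:
  S -> T0 B | T2 X4 | T3 A | T3 T0 | a
  A -> T0 T0
  B -> T1 S | b
  T0 -> c
  T1 -> b
  T2 -> a
  T3 -> d
  X4 -> T2 T2

CYK table (by increasing span) (cells [i..j] with 1 ≤ i ≤ j ≤ 2 only):
  cell(1,1) c: {T0}  orig:{}
  cell(2,2) c: {T0}  orig:{}
  cell(1,2) cc: {A}

Original NTs in T[1,2] deriving "cc": ["A"]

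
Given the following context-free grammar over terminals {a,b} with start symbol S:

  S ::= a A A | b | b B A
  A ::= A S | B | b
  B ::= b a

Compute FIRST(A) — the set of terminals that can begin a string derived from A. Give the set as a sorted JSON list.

Compute FIRST by fixpoint:
pass 1:
  A via A→b: +{b}
  B via B→b a: +{b}
  S via S→a A A: +{a}
  S via S→b: +{b}
  S: {a,b}  A: {b}  B: {b}
pass 2: — fixpoint
  S: {a,b}  A: {b}  B: {b}

FIRST(A) = ["b"]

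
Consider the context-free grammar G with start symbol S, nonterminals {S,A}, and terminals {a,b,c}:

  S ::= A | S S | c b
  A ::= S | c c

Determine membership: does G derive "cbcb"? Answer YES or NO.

Convert to CNF:
  S -> S S | T0 T0 | T0 T1
  A -> S S | T0 T0 | T0 T1
  T0 -> c
  T1 -> b

CYK fill:
  T[0,0] 'c' = {T0}  orig:{}
  T[1,1] 'b' = {T1}  orig:{}
  T[2,2] 'c' = {T0}  orig:{}
  T[3,3] 'b' = {T1}  orig:{}
  T[0,1] 'cb' = {A,S}
  T[1,2] 'bc' = ∅
  T[2,3] 'cb' = {A,S}
  T[0,2] 'cbc' = ∅
  T[1,3] 'bcb' = ∅
  T[0,3] 'cbcb' = {A,S}

S ∈ T[0,3] ⇒ YES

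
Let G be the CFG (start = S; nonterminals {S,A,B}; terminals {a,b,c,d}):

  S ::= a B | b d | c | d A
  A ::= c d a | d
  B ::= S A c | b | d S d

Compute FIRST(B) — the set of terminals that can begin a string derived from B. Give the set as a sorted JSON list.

FIRST iteration:
iter 1:
  A via A→c d a: +{c}
  A via A→d: +{d}
  B via B→b: +{b}
  B via B→d S d: +{d}
  S via S→a B: +{a}
  S via S→b d: +{b}
  S via S→c: +{c}
  S via S→d A: +{d}
  S: {a,b,c,d}  A: {c,d}  B: {b,d}
iter 2:
  B via B→S A c: +{a,c}
  S: {a,b,c,d}  A: {c,d}  B: {a,b,c,d}
iter 3: — fixpoint
  S: {a,b,c,d}  A: {c,d}  B: {a,b,c,d}

FIRST(B) = ["a", "b", "c", "d"]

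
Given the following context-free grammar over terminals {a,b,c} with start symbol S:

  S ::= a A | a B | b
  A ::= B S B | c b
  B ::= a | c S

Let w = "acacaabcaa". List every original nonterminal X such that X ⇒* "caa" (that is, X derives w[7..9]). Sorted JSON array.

Convert to CNF:
  S -> T2 A | T2 B | b
  A -> B X3 | T0 T1
  B -> T0 S | a
  T0 -> c
  T1 -> b
  T2 -> a
  X3 -> S B

CYK fill — only the sub-triangle for w[7..9]:
  T[7,7] 'c' = {T0}  orig:{}
  T[8,8] 'a' = {B,T2}  orig:{B}
  T[9,9] 'a' = {B,T2}  orig:{B}
  T[7,8] 'ca' = ∅
  T[8,9] 'aa' = {S}
  T[7,9] 'caa' = {B}

Original NTs in T[7,9] deriving "caa": ["B"]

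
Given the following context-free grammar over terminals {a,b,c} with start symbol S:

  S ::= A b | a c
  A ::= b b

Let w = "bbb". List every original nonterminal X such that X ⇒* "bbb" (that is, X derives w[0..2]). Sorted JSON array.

Convert to CNF:
  S -> A T0 | T1 T2
  A -> T0 T0
  T0 -> b
  T1 -> a
  T2 -> c

CYK table (by increasing span) — only the sub-triangle for w[0..2]:
  [0..0]={T0}  "b"  orig:{}
  [1..1]={T0}  "b"  orig:{}
  [2..2]={T0}  "b"  orig:{}
  [0..1]={A}  "bb"
  [1..2]={A}  "bb"
  [0..2]={S}  "bbb"

Original NTs in T[0,2] deriving "bbb": ["S"]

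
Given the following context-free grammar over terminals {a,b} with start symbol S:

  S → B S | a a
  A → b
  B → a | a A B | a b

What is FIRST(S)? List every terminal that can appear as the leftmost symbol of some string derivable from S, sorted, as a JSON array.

Compute FIRST by fixpoint:
pass 1:
  A via A→b: +{b}
  B via B→a: +{a}
  S via S→B S: +{a}
  FIRST(S)={a}  FIRST(A)={b}  FIRST(B)={a}
pass 2: (stable)
  FIRST(S)={a}  FIRST(A)={b}  FIRST(B)={a}

FIRST(S) = ["a"]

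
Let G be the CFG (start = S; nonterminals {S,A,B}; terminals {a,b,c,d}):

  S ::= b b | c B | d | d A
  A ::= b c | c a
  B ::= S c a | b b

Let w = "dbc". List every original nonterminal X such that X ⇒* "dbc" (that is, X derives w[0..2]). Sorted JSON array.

Convert to CNF:
  S -> T0 T0 | T1 B | T3 A | d
  A -> T0 T1 | T1 T2
  B -> S X4 | T0 T0
  T0 -> b
  T1 -> c
  T2 -> a
  T3 -> d
  X4 -> T1 T2

CYK fill — only the sub-triangle for w[0..2]:
  [0..0]={S,T3}  "d"  orig:{S}
  [1..1]={T0}  "b"  orig:{}
  [2..2]={T1}  "c"  orig:{}
  [0..1]=∅  "db"
  [1..2]={A}  "bc"
  [0..2]={S}  "dbc"

Original NTs in T[0,2] deriving "dbc": ["S"]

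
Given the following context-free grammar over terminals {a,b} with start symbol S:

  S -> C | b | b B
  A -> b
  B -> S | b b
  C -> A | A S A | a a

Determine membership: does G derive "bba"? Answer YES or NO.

CNF form of G:
  S -> A X4 | T0 T0 | T1 B | b
  A -> b
  B -> A X2 | T0 T0 | T1 B | T1 T1 | b
  C -> A X3 | T0 T0 | b
  T0 -> a
  T1 -> b
  X2 -> S A
  X3 -> S A
  X4 -> S A

Fill CYK table bottom-up:
  cell(0,0) b: {A,B,C,S,T1}  orig:{A,B,C,S}
  cell(1,1) b: {A,B,C,S,T1}  orig:{A,B,C,S}
  cell(2,2) a: {T0}  orig:{}
  cell(0,1) bb: {B,S,X2,X3,X4}  orig:{B,S}
  cell(1,2) ba: ∅
  cell(0,2) bba: ∅

S ∉ T[0,2] ⇒ NO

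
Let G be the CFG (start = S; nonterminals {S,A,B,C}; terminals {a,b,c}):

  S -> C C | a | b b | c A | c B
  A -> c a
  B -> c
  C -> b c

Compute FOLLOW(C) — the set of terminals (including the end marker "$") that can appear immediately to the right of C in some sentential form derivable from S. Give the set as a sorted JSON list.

FIRST sets, iterate to fixpoint:
pass 1:
  A via A→c a: +{c}
  B via B→c: +{c}
  C via C→b c: +{b}
  S via S→C C: +{b}
  S via S→a: +{a}
  S via S→c A: +{c}
  FIRST[S]={a,b,c}  FIRST[A]={c}  FIRST[B]={c}  FIRST[C]={b}
pass 2: — fixpoint
  FIRST[S]={a,b,c}  FIRST[A]={c}  FIRST[B]={c}  FIRST[C]={b}

FOLLOW sets:
FOLLOW(S) := {$}
round 1:
  S→C C: FOLLOW(C) ⊇ FIRST(C) = {b}; new: +{b}
  S→C C: FOLLOW(C) ⊇ FOLLOW(S) ⊇ {$}; new: +{$}
  S→c A: FOLLOW(A) ⊇ FOLLOW(S) ⊇ {$}; new: +{$}
  S→c B: FOLLOW(B) ⊇ FOLLOW(S) ⊇ {$}; new: +{$}
  S: {$}  A: {$}  B: {$}  C: {$,b}
round 2: — fixpoint
  S: {$}  A: {$}  B: {$}  C: {$,b}

FOLLOW(C) = ["$", "b"]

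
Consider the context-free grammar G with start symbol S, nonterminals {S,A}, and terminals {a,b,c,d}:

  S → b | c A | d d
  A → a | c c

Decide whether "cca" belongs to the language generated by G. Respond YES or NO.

Convert to CNF:
  S -> T0 A | T1 T1 | b
  A -> T0 T0 | a
  T0 -> c
  T1 -> d

CYK fill:
  T[0,0] 'c' = {T0}  orig:{}
  T[1,1] 'c' = {T0}  orig:{}
  T[2,2] 'a' = {A}
  T[0,1] 'cc' = {A}
  T[1,2] 'ca' = {S}
  T[0,2] 'cca' = ∅

S ∉ T[0,2] ⇒ NO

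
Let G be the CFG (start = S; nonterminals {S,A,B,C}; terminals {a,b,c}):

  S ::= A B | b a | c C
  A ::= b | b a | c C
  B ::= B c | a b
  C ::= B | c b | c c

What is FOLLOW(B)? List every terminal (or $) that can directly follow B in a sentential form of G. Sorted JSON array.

FIRST iteration:
iter 1:
  A via A→b: +{b}
  A via A→c C: +{c}
  B via B→a b: +{a}
  C via C→B: +{a}
  C via C→c b: +{c}
  S via S→A B: +{b,c}
  FIRST(S)={b,c}  FIRST(A)={b,c}  FIRST(B)={a}  FIRST(C)={a,c}
iter 2: (stable)
  FIRST(S)={b,c}  FIRST(A)={b,c}  FIRST(B)={a}  FIRST(C)={a,c}

FOLLOW iteration:
seed FOLLOW(S) with $
[1]
  B→B c: FOLLOW(B) ⊇ FIRST(c) = {c}; new: +{c}
  S→A B: FOLLOW(A) ⊇ FIRST(B) = {a}; new: +{a}
  S→A B: FOLLOW(B) ⊇ FOLLOW(S) ⊇ {$}; new: +{$}
  S→c C: FOLLOW(C) ⊇ FOLLOW(S) ⊇ {$}; new: +{$}
  S: {$}  A: {a}  B: {$,c}  C: {$}
[2]
  A→c C: FOLLOW(C) ⊇ FOLLOW(A) ⊇ {a}; new: +{a}
  C→B: FOLLOW(B) ⊇ FOLLOW(C) ⊇ {$,a}; new: +{a}
  S: {$}  A: {a}  B: {$,a,c}  C: {$,a}
[3] (no change)
  S: {$}  A: {a}  B: {$,a,c}  C: {$,a}

FOLLOW(B) = ["$", "a", "c"]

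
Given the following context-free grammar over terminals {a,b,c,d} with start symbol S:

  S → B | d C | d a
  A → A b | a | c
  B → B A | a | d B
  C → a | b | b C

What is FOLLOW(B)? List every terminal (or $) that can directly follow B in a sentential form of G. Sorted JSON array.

Compute FIRST by fixpoint:
[1]
  A via A→a: +{a}
  A via A→c: +{c}
  B via B→a: +{a}
  B via B→d B: +{d}
  C via C→a: +{a}
  C via C→b: +{b}
  S via S→B: +{a,d}
  FIRST(S)={a,d}  FIRST(A)={a,c}  FIRST(B)={a,d}  FIRST(C)={a,b}
[2] (stable)
  FIRST(S)={a,d}  FIRST(A)={a,c}  FIRST(B)={a,d}  FIRST(C)={a,b}

Compute FOLLOW by fixpoint:
seed FOLLOW(S) with $
iter 1:
  A→A b: FOLLOW(A) ⊇ FIRST(b) = {b}; new: +{b}
  B→B A: FOLLOW(B) ⊇ FIRST(A) = {a,c}; new: +{a,c}
  B→B A: FOLLOW(A) ⊇ FOLLOW(B) ⊇ {a,c}; new: +{a,c}
  S→B: FOLLOW(B) ⊇ FOLLOW(S) ⊇ {$}; new: +{$}
  S→d C: FOLLOW(C) ⊇ FOLLOW(S) ⊇ {$}; new: +{$}
  FOLLOW[S]={$}  FOLLOW[A]={a,b,c}  FOLLOW[B]={$,a,c}  FOLLOW[C]={$}
iter 2:
  B→B A: FOLLOW(A) ⊇ FOLLOW(B) ⊇ {$,a,c}; new: +{$}
  FOLLOW[S]={$}  FOLLOW[A]={$,a,b,c}  FOLLOW[B]={$,a,c}  FOLLOW[C]={$}
iter 3: (stable)
  FOLLOW[S]={$}  FOLLOW[A]={$,a,b,c}  FOLLOW[B]={$,a,c}  FOLLOW[C]={$}

FOLLOW(B) = ["$", "a", "c"]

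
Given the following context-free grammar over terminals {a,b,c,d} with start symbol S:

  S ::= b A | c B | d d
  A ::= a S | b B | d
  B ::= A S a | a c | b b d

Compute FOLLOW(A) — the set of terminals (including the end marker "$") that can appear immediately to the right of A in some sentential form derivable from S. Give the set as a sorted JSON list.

FIRST sets, iterate to fixpoint:
iter 1:
  A via A→a S: +{a}
  A via A→b B: +{b}
  A via A→d: +{d}
  B via B→A S a: +{a,b,d}
  S via S→b A: +{b}
  S via S→c B: +{c}
  S via S→d d: +{d}
  FIRST(S)={b,c,d}  FIRST(A)={a,b,d}  FIRST(B)={a,b,d}
iter 2: — fixpoint
  FIRST(S)={b,c,d}  FIRST(A)={a,b,d}  FIRST(B)={a,b,d}

FOLLOW sets:
seed FOLLOW(S) with $
[1]
  B→A S a: FOLLOW(A) ⊇ FIRST(S) = {b,c,d}; new: +{b,c,d}
  B→A S a: FOLLOW(S) ⊇ FIRST(a) = {a}; new: +{a}
  S→b A: FOLLOW(A) ⊇ FOLLOW(S) ⊇ {$,a}; new: +{$,a}
  S→c B: FOLLOW(B) ⊇ FOLLOW(S) ⊇ {$,a}; new: +{$,a}
  S: {$,a}  A: {$,a,b,c,d}  B: {$,a}
[2]
  A→a S: FOLLOW(S) ⊇ FOLLOW(A) ⊇ {$,a,b,c,d}; new: +{b,c,d}
  A→b B: FOLLOW(B) ⊇ FOLLOW(A) ⊇ {$,a,b,c,d}; new: +{b,c,d}
  S: {$,a,b,c,d}  A: {$,a,b,c,d}  B: {$,a,b,c,d}
[3] done
  S: {$,a,b,c,d}  A: {$,a,b,c,d}  B: {$,a,b,c,d}

FOLLOW(A) = ["$", "a", "b", "c", "d"]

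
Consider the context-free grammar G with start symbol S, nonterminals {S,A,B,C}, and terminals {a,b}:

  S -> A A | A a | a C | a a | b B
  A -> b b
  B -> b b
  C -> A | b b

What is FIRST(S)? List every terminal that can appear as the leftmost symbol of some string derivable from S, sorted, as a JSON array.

FIRST iteration:
pass 1:
  A via A→b b: +{b}
  B via B→b b: +{b}
  C via C→A: +{b}
  S via S→A A: +{b}
  S via S→a C: +{a}
  FIRST[S]={a,b}  FIRST[A]={b}  FIRST[B]={b}  FIRST[C]={b}
pass 2: (stable)
  FIRST[S]={a,b}  FIRST[A]={b}  FIRST[B]={b}  FIRST[C]={b}

FIRST(S) = ["a", "b"]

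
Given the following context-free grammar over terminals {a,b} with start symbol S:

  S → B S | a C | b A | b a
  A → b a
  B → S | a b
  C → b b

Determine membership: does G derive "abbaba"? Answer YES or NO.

Convert to CNF:
  S -> B S | T0 A | T0 T1 | T1 C
  A -> T0 T1
  B -> B S | T0 A | T0 T1 | T1 C | T1 T0
  C -> T0 T0
  T0 -> b
  T1 -> a

CYK fill:
  T[0,0] 'a' = {T1}  orig:{}
  T[1,1] 'b' = {T0}  orig:{}
  T[2,2] 'b' = {T0}  orig:{}
  T[3,3] 'a' = {T1}  orig:{}
  T[4,4] 'b' = {T0}  orig:{}
  T[5,5] 'a' = {T1}  orig:{}
  T[0,1] 'ab' = {B}
  T[1,2] 'bb' = {C}
  T[2,3] 'ba' = {A,B,S}
  T[3,4] 'ab' = {B}
  T[4,5] 'ba' = {A,B,S}
  T[0,2] 'abb' = {B,S}
  T[1,3] 'bba' = {B,S}
  T[2,4] 'bab' = ∅
  T[3,5] 'aba' = ∅
  T[0,3] 'abba' = {B,S}
  T[1,4] 'bbab' = ∅
  T[2,5] 'baba' = {B,S}
  T[0,4] 'abbab' = ∅
  T[1,5] 'bbaba' = {B,S}
  T[0,5] 'abbaba' = {B,S}

S ∈ T[0,5] ⇒ YES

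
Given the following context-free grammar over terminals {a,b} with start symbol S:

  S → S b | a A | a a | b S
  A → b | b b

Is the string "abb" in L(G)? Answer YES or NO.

Convert to CNF:
  S -> S T0 | T0 S | T1 A | T1 T1
  A -> T0 T0 | b
  T0 -> b
  T1 -> a

CYK table (by increasing span):
  cell(0,0) a: {T1}  orig:{}
  cell(1,1) b: {A,T0}  orig:{A}
  cell(2,2) b: {A,T0}  orig:{A}
  cell(0,1) ab: {S}
  cell(1,2) bb: {A}
  cell(0,2) abb: {S}

S ∈ T[0,2] ⇒ YES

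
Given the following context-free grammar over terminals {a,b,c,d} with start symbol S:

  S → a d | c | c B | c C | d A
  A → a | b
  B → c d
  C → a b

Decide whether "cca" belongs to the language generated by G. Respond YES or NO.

Convert to CNF:
  S -> T0 B | T0 C | T1 A | T2 T1 | c
  A -> a | b
  B -> T0 T1
  C -> T2 T3
  T0 -> c
  T1 -> d
  T2 -> a
  T3 -> b

CYK table (by increasing span):
  [0..0]={S,T0}  "c"  orig:{S}
  [1..1]={S,T0}  "c"  orig:{S}
  [2..2]={A,T2}  "a"  orig:{A}
  [0..1]=∅  "cc"
  [1..2]=∅  "ca"
  [0..2]=∅  "cca"

S ∉ T[0,2] ⇒ NO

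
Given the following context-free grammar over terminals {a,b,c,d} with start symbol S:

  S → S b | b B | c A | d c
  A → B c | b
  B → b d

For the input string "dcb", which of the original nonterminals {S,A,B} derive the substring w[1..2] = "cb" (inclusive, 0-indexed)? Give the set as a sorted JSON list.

Convert to CNF:
  S -> S T1 | T0 A | T1 B | T2 T0
  A -> B T0 | b
  B -> T1 T2
  T0 -> c
  T1 -> b
  T2 -> d

Fill CYK table bottom-up (cells [i..j] with 1 ≤ i ≤ j ≤ 2 only):
  [1..1]={T0}  "c"  orig:{}
  [2..2]={A,T1}  "b"  orig:{A}
  [1..2]={S}  "cb"

Original NTs in T[1,2] deriving "cb": ["S"]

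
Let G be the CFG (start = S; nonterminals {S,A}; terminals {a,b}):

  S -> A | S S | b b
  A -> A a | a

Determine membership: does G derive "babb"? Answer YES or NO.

CNF form of G:
  S -> A T0 | S S | T1 T1 | a
  A -> A T0 | a
  T0 -> a
  T1 -> b

CYK table (by increasing span):
  [0..0]={T1}  "b"  orig:{}
  [1..1]={A,S,T0}  "a"  orig:{A,S}
  [2..2]={T1}  "b"  orig:{}
  [3..3]={T1}  "b"  orig:{}
  [0..1]=∅  "ba"
  [1..2]=∅  "ab"
  [2..3]={S}  "bb"
  [0..2]=∅  "bab"
  [1..3]={S}  "abb"
  [0..3]=∅  "babb"

S ∉ T[0,3] ⇒ NO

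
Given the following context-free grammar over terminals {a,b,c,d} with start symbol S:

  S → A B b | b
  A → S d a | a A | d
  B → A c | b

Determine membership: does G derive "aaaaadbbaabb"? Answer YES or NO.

Convert to CNF:
  S -> A X5 | b
  A -> S X4 | T1 A | d
  B -> A T2 | b
  T0 -> d
  T1 -> a
  T2 -> c
  T3 -> b
  X4 -> T0 T1
  X5 -> B T3

CYK fill:
  cell(0,0) a: {T1}  orig:{}
  cell(1,1) a: {T1}  orig:{}
  cell(2,2) a: {T1}  orig:{}
  cell(3,3) a: {T1}  orig:{}
  cell(4,4) a: {T1}  orig:{}
  cell(5,5) d: {A,T0}  orig:{A}
  cell(6,6) b: {B,S,T3}  orig:{B,S}
  cell(7,7) b: {B,S,T3}  orig:{B,S}
  cell(8,8) a: {T1}  orig:{}
  cell(9,9) a: {T1}  orig:{}
  cell(10,10) b: {B,S,T3}  orig:{B,S}
  cell(11,11) b: {B,S,T3}  orig:{B,S}
  cell(0,1) aa: ∅
  cell(1,2) aa: ∅
  cell(2,3) aa: ∅
  cell(3,4) aa: ∅
  cell(4,5) ad: {A}
  cell(5,6) db: ∅
  cell(6,7) bb: {X5}  orig:{}
  cell(7,8) ba: ∅
  cell(8,9) aa: ∅
  cell(9,10) ab: ∅
  cell(10,11) bb: {X5}  orig:{}
  cell(0,2) aaa: ∅
  cell(1,3) aaa: ∅
  cell(2,4) aaa: ∅
  cell(3,5) aad: {A}
  cell(4,6) adb: ∅
  cell(5,7) dbb: {S}
  cell(6,8) bba: ∅
  cell(7,9) baa: ∅
  cell(8,10) aab: ∅
  cell(9,11) abb: ∅
  cell(0,3) aaaa: ∅
  cell(1,4) aaaa: ∅
  cell(2,5) aaad: {A}
  cell(3,6) aadb: ∅
  cell(4,7) adbb: {S}
  cell(5,8) dbba: ∅
  cell(6,9) bbaa: ∅
  cell(7,10) baab: ∅
  cell(8,11) aabb: ∅
  cell(0,4) aaaaa: ∅
  cell(1,5) aaaad: {A}
  cell(2,6) aaadb: ∅
  cell(3,7) aadbb: {S}
  cell(4,8) adbba: ∅
  cell(5,9) dbbaa: ∅
  cell(6,10) bbaab: ∅
  cell(7,11) baabb: ∅
  cell(0,5) aaaaad: {A}
  cell(1,6) aaaadb: ∅
  cell(2,7) aaadbb: {S}
  cell(3,8) aadbba: ∅
  cell(4,9) adbbaa: ∅
  cell(5,10) dbbaab: ∅
  cell(6,11) bbaabb: ∅
  cell(0,6) aaaaadb: ∅
  cell(1,7) aaaadbb: {S}
  cell(2,8) aaadbba: ∅
  cell(3,9) aadbbaa: ∅
  cell(4,10) adbbaab: ∅
  cell(5,11) dbbaabb: ∅
  cell(0,7) aaaaadbb: {S}
  cell(1,8) aaaadbba: ∅
  cell(2,9) aaadbbaa: ∅
  cell(3,10) aadbbaab: ∅
  cell(4,11) adbbaabb: ∅
  cell(0,8) aaaaadbba: ∅
  cell(1,9) aaaadbbaa: ∅
  cell(2,10) aaadbbaab: ∅
  cell(3,11) aadbbaabb: ∅
  cell(0,9) aaaaadbbaa: ∅
  cell(1,10) aaaadbbaab: ∅
  cell(2,11) aaadbbaabb: ∅
  cell(0,10) aaaaadbbaab: ∅
  cell(1,11) aaaadbbaabb: ∅
  cell(0,11) aaaaadbbaabb: ∅

S ∉ T[0,11] ⇒ NO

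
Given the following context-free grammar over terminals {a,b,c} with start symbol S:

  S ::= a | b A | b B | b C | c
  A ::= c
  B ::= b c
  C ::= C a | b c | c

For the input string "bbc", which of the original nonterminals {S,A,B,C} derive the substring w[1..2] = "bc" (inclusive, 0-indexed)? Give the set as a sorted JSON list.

CNF form of G:
  S -> T0 A | T0 B | T0 C | a | c
  A -> c
  B -> T0 T1
  C -> C T2 | T0 T1 | c
  T0 -> b
  T1 -> c
  T2 -> a

CYK table (by increasing span) (cells [i..j] with 1 ≤ i ≤ j ≤ 2 only):
  [1..1]={T0}  "b"  orig:{}
  [2..2]={A,C,S,T1}  "c"  orig:{A,C,S}
  [1..2]={B,C,S}  "bc"

Original NTs in T[1,2] deriving "bc": ["B", "C", "S"]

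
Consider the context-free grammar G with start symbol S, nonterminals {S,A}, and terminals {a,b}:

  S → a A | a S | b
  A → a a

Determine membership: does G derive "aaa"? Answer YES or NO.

CNF form of G:
  S -> T0 A | T0 S | b
  A -> T0 T0
  T0 -> a

Fill CYK table bottom-up:
  [0..0]={T0}  "a"  orig:{}
  [1..1]={T0}  "a"  orig:{}
  [2..2]={T0}  "a"  orig:{}
  [0..1]={A}  "aa"
  [1..2]={A}  "aa"
  [0..2]={S}  "aaa"

S ∈ T[0,2] ⇒ YES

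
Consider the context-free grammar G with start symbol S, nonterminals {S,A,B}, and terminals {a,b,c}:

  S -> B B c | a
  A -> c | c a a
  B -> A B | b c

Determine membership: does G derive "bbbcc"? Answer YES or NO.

Convert to CNF:
  S -> B X4 | a
  A -> T0 X3 | c
  B -> A B | T2 T0
  T0 -> c
  T1 -> a
  T2 -> b
  X3 -> T1 T1
  X4 -> B T0

CYK fill:
  cell(0,0) b: {T2}  orig:{}
  cell(1,1) b: {T2}  orig:{}
  cell(2,2) b: {T2}  orig:{}
  cell(3,3) c: {A,T0}  orig:{A}
  cell(4,4) c: {A,T0}  orig:{A}
  cell(0,1) bb: ∅
  cell(1,2) bb: ∅
  cell(2,3) bc: {B}
  cell(3,4) cc: ∅
  cell(0,2) bbb: ∅
  cell(1,3) bbc: ∅
  cell(2,4) bcc: {X4}  orig:{}
  cell(0,3) bbbc: ∅
  cell(1,4) bbcc: ∅
  cell(0,4) bbbcc: ∅

S ∉ T[0,4] ⇒ NO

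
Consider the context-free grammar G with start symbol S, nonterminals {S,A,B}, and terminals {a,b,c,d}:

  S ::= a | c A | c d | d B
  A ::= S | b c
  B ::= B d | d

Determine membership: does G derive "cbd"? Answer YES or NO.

Convert to CNF:
  S -> T1 A | T1 T2 | T2 B | a
  A -> T0 T1 | T1 A | T1 T2 | T2 B | a
  B -> B T2 | d
  T0 -> b
  T1 -> c
  T2 -> d

Fill CYK table bottom-up:
  cell(0,0) c: {T1}  orig:{}
  cell(1,1) b: {T0}  orig:{}
  cell(2,2) d: {B,T2}  orig:{B}
  cell(0,1) cb: ∅
  cell(1,2) bd: ∅
  cell(0,2) cbd: ∅

S ∉ T[0,2] ⇒ NO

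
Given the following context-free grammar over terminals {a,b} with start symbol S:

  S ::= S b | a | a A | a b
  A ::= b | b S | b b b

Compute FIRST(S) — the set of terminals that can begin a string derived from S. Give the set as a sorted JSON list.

Compute FIRST by fixpoint:
pass 1:
  A via A→b: +{b}
  S via S→a: +{a}
  FIRST(S)={a}  FIRST(A)={b}
pass 2: done
  FIRST(S)={a}  FIRST(A)={b}

FIRST(S) = ["a"]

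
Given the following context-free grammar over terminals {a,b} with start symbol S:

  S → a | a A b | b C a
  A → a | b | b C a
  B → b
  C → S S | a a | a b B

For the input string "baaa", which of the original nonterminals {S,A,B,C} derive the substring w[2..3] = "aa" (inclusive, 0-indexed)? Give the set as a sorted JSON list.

Convert to CNF:
  S -> T0 X5 | T1 X4 | a
  A -> T0 X2 | a | b
  B -> b
  C -> S S | T1 T1 | T1 X3
  T0 -> b
  T1 -> a
  X2 -> C T1
  X3 -> T0 B
  X4 -> A T0
  X5 -> C T1

CYK table (by increasing span), restricted to cells inside w[2..3]:
  [2..2]={A,S,T1}  "a"  orig:{A,S}
  [3..3]={A,S,T1}  "a"  orig:{A,S}
  [2..3]={C}  "aa"

Original NTs in T[2,3] deriving "aa": ["C"]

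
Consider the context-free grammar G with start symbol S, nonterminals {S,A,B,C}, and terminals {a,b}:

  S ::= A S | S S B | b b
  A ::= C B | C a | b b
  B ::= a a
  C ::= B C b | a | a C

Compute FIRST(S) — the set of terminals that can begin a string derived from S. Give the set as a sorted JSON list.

Compute FIRST by fixpoint:
[1]
  A via A→b b: +{b}
  B via B→a a: +{a}
  C via C→B C b: +{a}
  S via S→A S: +{b}
  S: {b}  A: {b}  B: {a}  C: {a}
[2]
  A via A→C B: +{a}
  S via S→A S: +{a}
  S: {a,b}  A: {a,b}  B: {a}  C: {a}
[3] done
  S: {a,b}  A: {a,b}  B: {a}  C: {a}

FIRST(S) = ["a", "b"]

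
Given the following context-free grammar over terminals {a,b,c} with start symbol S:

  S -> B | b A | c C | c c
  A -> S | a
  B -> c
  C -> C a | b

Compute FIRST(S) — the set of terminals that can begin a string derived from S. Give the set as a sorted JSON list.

Compute FIRST by fixpoint:
round 1:
  A via A→a: +{a}
  B via B→c: +{c}
  C via C→b: +{b}
  S via S→B: +{c}
  S via S→b A: +{b}
  S: {b,c}  A: {a}  B: {c}  C: {b}
round 2:
  A via A→S: +{b,c}
  S: {b,c}  A: {a,b,c}  B: {c}  C: {b}
round 3: done
  S: {b,c}  A: {a,b,c}  B: {c}  C: {b}

FIRST(S) = ["b", "c"]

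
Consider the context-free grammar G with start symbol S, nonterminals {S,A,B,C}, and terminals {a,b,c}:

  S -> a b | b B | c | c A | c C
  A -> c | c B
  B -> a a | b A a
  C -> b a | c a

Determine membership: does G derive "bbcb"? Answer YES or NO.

CNF form of G:
  S -> T0 A | T0 C | T1 T2 | T2 B | c
  A -> T0 B | c
  B -> T1 T1 | T2 X3
  C -> T0 T1 | T2 T1
  T0 -> c
  T1 -> a
  T2 -> b
  X3 -> A T1

Fill CYK table bottom-up:
  cell(0,0) b: {T2}  orig:{}
  cell(1,1) b: {T2}  orig:{}
  cell(2,2) c: {A,S,T0}  orig:{A,S}
  cell(3,3) b: {T2}  orig:{}
  cell(0,1) bb: ∅
  cell(1,2) bc: ∅
  cell(2,3) cb: ∅
  cell(0,2) bbc: ∅
  cell(1,3) bcb: ∅
  cell(0,3) bbcb: ∅

S ∉ T[0,3] ⇒ NO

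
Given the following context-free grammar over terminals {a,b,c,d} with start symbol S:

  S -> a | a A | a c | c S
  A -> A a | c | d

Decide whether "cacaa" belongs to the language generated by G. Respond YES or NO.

CNF form of G:
  S -> T0 A | T0 T1 | T1 S | a
  A -> A T0 | c | d
  T0 -> a
  T1 -> c

CYK fill:
  [0..0]={A,T1}  "c"  orig:{A}
  [1..1]={S,T0}  "a"  orig:{S}
  [2..2]={A,T1}  "c"  orig:{A}
  [3..3]={S,T0}  "a"  orig:{S}
  [4..4]={S,T0}  "a"  orig:{S}
  [0..1]={A,S}  "ca"
  [1..2]={S}  "ac"
  [2..3]={A,S}  "ca"
  [3..4]=∅  "aa"
  [0..2]={S}  "cac"
  [1..3]={S}  "aca"
  [2..4]={A}  "caa"
  [0..3]={S}  "caca"
  [1..4]={S}  "acaa"
  [0..4]={S}  "cacaa"

S ∈ T[0,4] ⇒ YES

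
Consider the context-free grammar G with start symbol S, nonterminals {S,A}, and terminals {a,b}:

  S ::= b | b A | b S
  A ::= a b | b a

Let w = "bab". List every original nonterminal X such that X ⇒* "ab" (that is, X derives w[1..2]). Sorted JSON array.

CNF form of G:
  S -> T1 A | T1 S | b
  A -> T0 T1 | T1 T0
  T0 -> a
  T1 -> b

CYK table (by increasing span), restricted to cells inside w[1..2]:
  cell(1,1) a: {T0}  orig:{}
  cell(2,2) b: {S,T1}  orig:{S}
  cell(1,2) ab: {A}

Original NTs in T[1,2] deriving "ab": ["A"]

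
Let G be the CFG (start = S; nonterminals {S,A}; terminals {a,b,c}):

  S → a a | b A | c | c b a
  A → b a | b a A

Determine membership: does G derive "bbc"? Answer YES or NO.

Convert to CNF:
  S -> T0 A | T1 T1 | T2 X4 | c
  A -> T0 T1 | T0 X3
  T0 -> b
  T1 -> a
  T2 -> c
  X3 -> T1 A
  X4 -> T0 T1

CYK fill:
  [0..0]={T0}  "b"  orig:{}
  [1..1]={T0}  "b"  orig:{}
  [2..2]={S,T2}  "c"  orig:{S}
  [0..1]=∅  "bb"
  [1..2]=∅  "bc"
  [0..2]=∅  "bbc"

S ∉ T[0,2] ⇒ NO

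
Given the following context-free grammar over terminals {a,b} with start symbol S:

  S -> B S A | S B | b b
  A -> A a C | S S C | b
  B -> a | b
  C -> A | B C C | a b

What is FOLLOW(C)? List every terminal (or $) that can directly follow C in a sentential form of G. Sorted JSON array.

Compute FIRST by fixpoint:
round 1:
  A via A→b: +{b}
  B via B→a: +{a}
  B via B→b: +{b}
  C via C→A: +{b}
  C via C→B C C: +{a}
  S via S→B S A: +{a,b}
  S: {a,b}  A: {b}  B: {a,b}  C: {a,b}
round 2:
  A via A→S S C: +{a}
  S: {a,b}  A: {a,b}  B: {a,b}  C: {a,b}
round 3: — fixpoint
  S: {a,b}  A: {a,b}  B: {a,b}  C: {a,b}

FOLLOW sets:
initialize: $ ∈ FOLLOW(S)
iter 1:
  A→A a C: FOLLOW(A) ⊇ FIRST(a) = {a}; new: +{a}
  A→A a C: FOLLOW(C) ⊇ FOLLOW(A) ⊇ {a}; new: +{a}
  A→S S C: FOLLOW(S) ⊇ FIRST(S) = {a,b}; new: +{a,b}
  C→B C C: FOLLOW(B) ⊇ FIRST(C) = {a,b}; new: +{a,b}
  C→B C C: FOLLOW(C) ⊇ FIRST(C) = {a,b}; new: +{b}
  S→B S A: FOLLOW(A) ⊇ FOLLOW(S) ⊇ {$,a,b}; new: +{$,b}
  S→S B: FOLLOW(B) ⊇ FOLLOW(S) ⊇ {$,a,b}; new: +{$}
  FOLLOW[S]={$,a,b}  FOLLOW[A]={$,a,b}  FOLLOW[B]={$,a,b}  FOLLOW[C]={a,b}
iter 2:
  A→A a C: FOLLOW(C) ⊇ FOLLOW(A) ⊇ {$,a,b}; new: +{$}
  FOLLOW[S]={$,a,b}  FOLLOW[A]={$,a,b}  FOLLOW[B]={$,a,b}  FOLLOW[C]={$,a,b}
iter 3: (no change)
  FOLLOW[S]={$,a,b}  FOLLOW[A]={$,a,b}  FOLLOW[B]={$,a,b}  FOLLOW[C]={$,a,b}

FOLLOW(C) = ["$", "a", "b"]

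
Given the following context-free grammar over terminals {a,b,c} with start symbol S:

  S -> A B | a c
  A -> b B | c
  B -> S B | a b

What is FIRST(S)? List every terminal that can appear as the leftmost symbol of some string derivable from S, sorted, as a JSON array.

FIRST sets, iterate to fixpoint:
[1]
  A via A→b B: +{b}
  A via A→c: +{c}
  B via B→a b: +{a}
  S via S→A B: +{b,c}
  S via S→a c: +{a}
  S: {a,b,c}  A: {b,c}  B: {a}
[2]
  B via B→S B: +{b,c}
  S: {a,b,c}  A: {b,c}  B: {a,b,c}
[3] done
  S: {a,b,c}  A: {b,c}  B: {a,b,c}

FIRST(S) = ["a", "b", "c"]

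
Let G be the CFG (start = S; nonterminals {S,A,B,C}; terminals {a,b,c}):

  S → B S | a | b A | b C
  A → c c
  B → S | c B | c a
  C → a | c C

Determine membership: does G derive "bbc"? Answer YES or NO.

Convert to CNF:
  S -> B S | T1 A | T1 C | a
  A -> T0 T0
  B -> B S | T0 B | T0 T2 | T1 A | T1 C | a
  C -> T0 C | a
  T0 -> c
  T1 -> b
  T2 -> a

CYK fill:
  T[0,0] 'b' = {T1}  orig:{}
  T[1,1] 'b' = {T1}  orig:{}
  T[2,2] 'c' = {T0}  orig:{}
  T[0,1] 'bb' = ∅
  T[1,2] 'bc' = ∅
  T[0,2] 'bbc' = ∅

S ∉ T[0,2] ⇒ NO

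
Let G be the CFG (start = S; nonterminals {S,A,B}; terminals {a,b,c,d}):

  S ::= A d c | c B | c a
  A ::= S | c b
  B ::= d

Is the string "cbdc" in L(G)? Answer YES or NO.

CNF form of G:
  S -> A X5 | T1 B | T1 T2
  A -> A X4 | T1 B | T1 T2 | T1 T3
  B -> d
  T0 -> d
  T1 -> c
  T2 -> a
  T3 -> b
  X4 -> T0 T1
  X5 -> T0 T1

CYK table (by increasing span):
  [0..0]={T1}  "c"  orig:{}
  [1..1]={T3}  "b"  orig:{}
  [2..2]={B,T0}  "d"  orig:{B}
  [3..3]={T1}  "c"  orig:{}
  [0..1]={A}  "cb"
  [1..2]=∅  "bd"
  [2..3]={X4,X5}  "dc"  orig:{}
  [0..2]=∅  "cbd"
  [1..3]=∅  "bdc"
  [0..3]={A,S}  "cbdc"

S ∈ T[0,3] ⇒ YES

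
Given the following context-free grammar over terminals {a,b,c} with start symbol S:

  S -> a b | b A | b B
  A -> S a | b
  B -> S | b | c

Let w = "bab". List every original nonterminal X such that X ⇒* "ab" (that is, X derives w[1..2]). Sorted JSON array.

CNF form of G:
  S -> T0 T1 | T1 A | T1 B
  A -> S T0 | b
  B -> T0 T1 | T1 A | T1 B | b | c
  T0 -> a
  T1 -> b

Fill CYK table bottom-up — only the sub-triangle for w[1..2]:
  cell(1,1) a: {T0}  orig:{}
  cell(2,2) b: {A,B,T1}  orig:{A,B}
  cell(1,2) ab: {B,S}

Original NTs in T[1,2] deriving "ab": ["B", "S"]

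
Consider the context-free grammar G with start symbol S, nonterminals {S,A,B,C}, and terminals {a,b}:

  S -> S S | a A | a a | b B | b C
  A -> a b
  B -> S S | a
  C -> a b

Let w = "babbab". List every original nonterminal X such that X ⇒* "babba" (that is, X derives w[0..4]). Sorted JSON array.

Convert to CNF:
  S -> S S | T0 A | T0 T0 | T1 B | T1 C
  A -> T0 T1
  B -> S S | a
  C -> T0 T1
  T0 -> a
  T1 -> b

Fill CYK table bottom-up — only the sub-triangle for w[0..4]:
  cell(0,0) b: {T1}  orig:{}
  cell(1,1) a: {B,T0}  orig:{B}
  cell(2,2) b: {T1}  orig:{}
  cell(3,3) b: {T1}  orig:{}
  cell(4,4) a: {B,T0}  orig:{B}
  cell(0,1) ba: {S}
  cell(1,2) ab: {A,C}
  cell(2,3) bb: ∅
  cell(3,4) ba: {S}
  cell(0,2) bab: {S}
  cell(1,3) abb: ∅
  cell(2,4) bba: ∅
  cell(0,3) babb: ∅
  cell(1,4) abba: ∅
  cell(0,4) babba: {B,S}

Original NTs in T[0,4] deriving "babba": ["B", "S"]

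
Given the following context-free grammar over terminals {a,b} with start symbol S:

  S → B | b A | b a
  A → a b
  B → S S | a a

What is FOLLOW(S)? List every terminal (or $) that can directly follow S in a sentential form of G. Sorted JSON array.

FIRST iteration:
round 1:
  A via A→a b: +{a}
  B via B→a a: +{a}
  S via S→B: +{a}
  S via S→b A: +{b}
  FIRST(S)={a,b}  FIRST(A)={a}  FIRST(B)={a}
round 2:
  B via B→S S: +{b}
  FIRST(S)={a,b}  FIRST(A)={a}  FIRST(B)={a,b}
round 3: — fixpoint
  FIRST(S)={a,b}  FIRST(A)={a}  FIRST(B)={a,b}

Compute FOLLOW by fixpoint:
seed FOLLOW(S) with $
[1]
  B→S S: FOLLOW(S) ⊇ FIRST(S) = {a,b}; new: +{a,b}
  S→B: FOLLOW(B) ⊇ FOLLOW(S) ⊇ {$,a,b}; new: +{$,a,b}
  S→b A: FOLLOW(A) ⊇ FOLLOW(S) ⊇ {$,a,b}; new: +{$,a,b}
  S: {$,a,b}  A: {$,a,b}  B: {$,a,b}
[2] (no change)
  S: {$,a,b}  A: {$,a,b}  B: {$,a,b}

FOLLOW(S) = ["$", "a", "b"]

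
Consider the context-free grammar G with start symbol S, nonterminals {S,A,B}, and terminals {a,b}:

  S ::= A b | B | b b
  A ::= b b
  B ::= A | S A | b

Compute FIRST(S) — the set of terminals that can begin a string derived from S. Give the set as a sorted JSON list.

Compute FIRST by fixpoint:
iter 1:
  A via A→b b: +{b}
  B via B→A: +{b}
  S via S→A b: +{b}
  FIRST(S)={b}  FIRST(A)={b}  FIRST(B)={b}
iter 2: — fixpoint
  FIRST(S)={b}  FIRST(A)={b}  FIRST(B)={b}

FIRST(S) = ["b"]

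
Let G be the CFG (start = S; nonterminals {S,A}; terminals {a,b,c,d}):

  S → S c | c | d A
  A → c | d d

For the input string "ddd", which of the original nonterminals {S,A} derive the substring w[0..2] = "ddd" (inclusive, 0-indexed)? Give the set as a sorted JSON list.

CNF form of G:
  S -> S T1 | T0 A | c
  A -> T0 T0 | c
  T0 -> d
  T1 -> c

CYK table (by increasing span) (cells [i..j] with 0 ≤ i ≤ j ≤ 2 only):
  [0..0]={T0}  "d"  orig:{}
  [1..1]={T0}  "d"  orig:{}
  [2..2]={T0}  "d"  orig:{}
  [0..1]={A}  "dd"
  [1..2]={A}  "dd"
  [0..2]={S}  "ddd"

Original NTs in T[0,2] deriving "ddd": ["S"]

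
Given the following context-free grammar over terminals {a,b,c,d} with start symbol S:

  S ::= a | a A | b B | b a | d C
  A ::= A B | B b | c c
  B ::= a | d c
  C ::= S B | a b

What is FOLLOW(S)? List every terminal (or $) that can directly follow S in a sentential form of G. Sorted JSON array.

FIRST iteration:
pass 1:
  A via A→c c: +{c}
  B via B→a: +{a}
  B via B→d c: +{d}
  C via C→a b: +{a}
  S via S→a: +{a}
  S via S→b B: +{b}
  S via S→d C: +{d}
  FIRST[S]={a,b,d}  FIRST[A]={c}  FIRST[B]={a,d}  FIRST[C]={a}
pass 2:
  A via A→B b: +{a,d}
  C via C→S B: +{b,d}
  FIRST[S]={a,b,d}  FIRST[A]={a,c,d}  FIRST[B]={a,d}  FIRST[C]={a,b,d}
pass 3: (no change)
  FIRST[S]={a,b,d}  FIRST[A]={a,c,d}  FIRST[B]={a,d}  FIRST[C]={a,b,d}

FOLLOW iteration:
FOLLOW(S) := {$}
iter 1:
  A→A B: FOLLOW(A) ⊇ FIRST(B) = {a,d}; new: +{a,d}
  A→A B: FOLLOW(B) ⊇ FOLLOW(A) ⊇ {a,d}; new: +{a,d}
  A→B b: FOLLOW(B) ⊇ FIRST(b) = {b}; new: +{b}
  C→S B: FOLLOW(S) ⊇ FIRST(B) = {a,d}; new: +{a,d}
  S→a A: FOLLOW(A) ⊇ FOLLOW(S) ⊇ {$,a,d}; new: +{$}
  S→b B: FOLLOW(B) ⊇ FOLLOW(S) ⊇ {$,a,d}; new: +{$}
  S→d C: FOLLOW(C) ⊇ FOLLOW(S) ⊇ {$,a,d}; new: +{$,a,d}
  FOLLOW(S)={$,a,d}  FOLLOW(A)={$,a,d}  FOLLOW(B)={$,a,b,d}  FOLLOW(C)={$,a,d}
iter 2: (no change)
  FOLLOW(S)={$,a,d}  FOLLOW(A)={$,a,d}  FOLLOW(B)={$,a,b,d}  FOLLOW(C)={$,a,d}

FOLLOW(S) = ["$", "a", "d"]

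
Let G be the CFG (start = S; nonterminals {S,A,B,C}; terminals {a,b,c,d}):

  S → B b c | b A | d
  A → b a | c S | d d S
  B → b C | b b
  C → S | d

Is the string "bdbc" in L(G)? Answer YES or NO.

CNF form of G:
  S -> B X6 | T0 A | d
  A -> T0 T1 | T2 S | T3 X4
  B -> T0 C | T0 T0
  C -> B X5 | T0 A | d
  T0 -> b
  T1 -> a
  T2 -> c
  T3 -> d
  X4 -> T3 S
  X5 -> T0 T2
  X6 -> T0 T2

CYK fill:
  T[0,0] 'b' = {T0}  orig:{}
  T[1,1] 'd' = {C,S,T3}  orig:{C,S}
  T[2,2] 'b' = {T0}  orig:{}
  T[3,3] 'c' = {T2}  orig:{}
  T[0,1] 'bd' = {B}
  T[1,2] 'db' = ∅
  T[2,3] 'bc' = {X5,X6}  orig:{}
  T[0,2] 'bdb' = ∅
  T[1,3] 'dbc' = ∅
  T[0,3] 'bdbc' = {C,S}

S ∈ T[0,3] ⇒ YES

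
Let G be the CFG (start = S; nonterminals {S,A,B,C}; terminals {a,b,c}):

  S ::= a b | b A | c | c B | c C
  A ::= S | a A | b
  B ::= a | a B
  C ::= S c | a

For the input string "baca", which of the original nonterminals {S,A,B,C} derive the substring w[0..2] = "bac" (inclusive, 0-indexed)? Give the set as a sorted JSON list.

Convert to CNF:
  S -> T0 T1 | T1 A | T2 B | T2 C | c
  A -> T0 A | T0 T1 | T1 A | T2 B | T2 C | b | c
  B -> T0 B | a
  C -> S T2 | a
  T0 -> a
  T1 -> b
  T2 -> c

CYK table (by increasing span) (cells [i..j] with 0 ≤ i ≤ j ≤ 2 only):
  cell(0,0) b: {A,T1}  orig:{A}
  cell(1,1) a: {B,C,T0}  orig:{B,C}
  cell(2,2) c: {A,S,T2}  orig:{A,S}
  cell(0,1) ba: ∅
  cell(1,2) ac: {A}
  cell(0,2) bac: {A,S}

Original NTs in T[0,2] deriving "bac": ["A", "S"]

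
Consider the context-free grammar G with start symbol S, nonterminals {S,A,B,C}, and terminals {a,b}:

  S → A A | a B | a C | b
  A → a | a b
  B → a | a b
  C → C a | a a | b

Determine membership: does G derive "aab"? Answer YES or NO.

CNF form of G:
  S -> A A | T0 B | T0 C | b
  A -> T0 T1 | a
  B -> T0 T1 | a
  C -> C T0 | T0 T0 | b
  T0 -> a
  T1 -> b

Fill CYK table bottom-up:
  cell(0,0) a: {A,B,T0}  orig:{A,B}
  cell(1,1) a: {A,B,T0}  orig:{A,B}
  cell(2,2) b: {C,S,T1}  orig:{C,S}
  cell(0,1) aa: {C,S}
  cell(1,2) ab: {A,B,S}
  cell(0,2) aab: {S}

S ∈ T[0,2] ⇒ YES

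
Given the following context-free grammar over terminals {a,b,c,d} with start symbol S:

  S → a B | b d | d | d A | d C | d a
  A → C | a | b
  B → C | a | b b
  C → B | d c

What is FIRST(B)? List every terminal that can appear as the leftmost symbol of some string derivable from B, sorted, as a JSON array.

FIRST sets, iterate to fixpoint:
pass 1:
  A via A→a: +{a}
  A via A→b: +{b}
  B via B→a: +{a}
  B via B→b b: +{b}
  C via C→B: +{a,b}
  C via C→d c: +{d}
  S via S→a B: +{a}
  S via S→b d: +{b}
  S via S→d: +{d}
  FIRST(S)={a,b,d}  FIRST(A)={a,b}  FIRST(B)={a,b}  FIRST(C)={a,b,d}
pass 2:
  A via A→C: +{d}
  B via B→C: +{d}
  FIRST(S)={a,b,d}  FIRST(A)={a,b,d}  FIRST(B)={a,b,d}  FIRST(C)={a,b,d}
pass 3: (stable)
  FIRST(S)={a,b,d}  FIRST(A)={a,b,d}  FIRST(B)={a,b,d}  FIRST(C)={a,b,d}

FIRST(B) = ["a", "b", "d"]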